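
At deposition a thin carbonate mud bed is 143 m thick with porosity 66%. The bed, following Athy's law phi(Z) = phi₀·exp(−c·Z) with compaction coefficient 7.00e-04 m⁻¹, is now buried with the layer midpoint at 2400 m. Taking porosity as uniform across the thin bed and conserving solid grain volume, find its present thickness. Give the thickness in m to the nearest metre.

55 m

Working in km (1 km = 1000 m; c in km⁻¹ = c in m⁻¹ × 1000):
Porosity at 2.4 km: phi = 0.66·exp(−0.7×2.4) = 0.1230
Solid-volume conservation: h(1−phi) = h₀(1−phi₀) ⇒ h = h₀·(1−phi₀)/(1−phi)
h = 0.143 × (1 − 0.66)/(1 − 0.1230) = 0.143 × 0.3877 = 0.0554 km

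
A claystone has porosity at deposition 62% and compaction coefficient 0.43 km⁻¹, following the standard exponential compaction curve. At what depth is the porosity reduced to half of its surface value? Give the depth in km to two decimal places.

phi/phi₀ = 1/2 ⇒ exp(−c·Z) = 1/2 ⇒ Z = ln(2) / c
Z = 0.6931 / 0.43 = 1.612 km

1.61 km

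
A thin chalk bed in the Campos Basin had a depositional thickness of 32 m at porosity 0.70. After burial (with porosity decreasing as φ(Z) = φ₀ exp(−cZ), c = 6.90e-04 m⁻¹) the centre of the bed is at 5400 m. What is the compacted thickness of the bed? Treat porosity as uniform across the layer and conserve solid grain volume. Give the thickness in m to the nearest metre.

10 m

Working in km (1 km = 1000 m; c in km⁻¹ = c in m⁻¹ × 1000):
Porosity at 5.4 km: φ = 0.7·exp(−0.69×5.4) = 0.0169
Solid-volume conservation: h(1−φ) = h₀(1−φ₀) ⇒ h = h₀·(1−φ₀)/(1−φ)
h = 0.032 × (1 − 0.7)/(1 − 0.0169) = 0.032 × 0.3051 = 0.0098 km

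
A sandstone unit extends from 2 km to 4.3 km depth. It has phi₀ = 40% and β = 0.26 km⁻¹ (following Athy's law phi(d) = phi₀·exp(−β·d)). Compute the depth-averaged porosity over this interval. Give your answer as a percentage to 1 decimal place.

⟨phi⟩ = (1/(d₂−d₁)) ∫ phi₀ e^(−βd) dd = phi₀·(e^(−β·d₁) − e^(−β·d₂)) / (β·(d₂−d₁))
e^(−0.26×2) = 0.5945; e^(−0.26×4.3) = 0.3269
⟨phi⟩ = 0.4 × (0.5945 − 0.3269) / (0.26 × 2.3) = 0.4 × 0.4475 = 0.1790

17.9%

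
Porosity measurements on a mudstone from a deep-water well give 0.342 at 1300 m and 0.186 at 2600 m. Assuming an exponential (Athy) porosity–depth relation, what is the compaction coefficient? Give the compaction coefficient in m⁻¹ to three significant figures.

0.000469 m⁻¹

Working in km (1 km = 1000 m; k in km⁻¹ = k in m⁻¹ × 1000):
Athy: φ(z) = φ₀ e^(−kz) ⇒ φ₁/φ₂ = e^{k(z₂−z₁)} ⇒ k = ln(φ₁/φ₂)/(z₂−z₁)
k = ln(0.342/0.186) / (2.6 − 1.3) = ln(1.839) / 1.3 = 0.6091 / 1.3 = 0.4685 km⁻¹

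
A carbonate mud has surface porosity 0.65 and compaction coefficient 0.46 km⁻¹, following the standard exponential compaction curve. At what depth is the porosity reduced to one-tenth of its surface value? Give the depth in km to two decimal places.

n/n₀ = 1/10 ⇒ exp(−c·Z) = 1/10 ⇒ Z = ln(10) / c
Z = 2.3026 / 0.46 = 5.006 km

5.01 km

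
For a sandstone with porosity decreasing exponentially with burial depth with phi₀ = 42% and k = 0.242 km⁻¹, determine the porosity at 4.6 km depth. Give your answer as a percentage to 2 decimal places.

phi = phi₀·exp(−k·Z) = 0.42 × exp(−0.242 × 4.6) = 0.42 × exp(−1.113)
  = 0.42 × 0.3285 = 0.1380

13.80%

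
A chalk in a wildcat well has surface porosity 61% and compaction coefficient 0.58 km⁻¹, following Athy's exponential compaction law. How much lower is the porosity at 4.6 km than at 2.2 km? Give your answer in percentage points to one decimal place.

φ(2.2) = 0.61·e^(−0.58×2.2) = 0.1703
φ(4.6) = 0.61·e^(−0.58×4.6) = 0.0423
Δφ = 0.1703 − 0.0423 = 0.1280

12.8 percentage points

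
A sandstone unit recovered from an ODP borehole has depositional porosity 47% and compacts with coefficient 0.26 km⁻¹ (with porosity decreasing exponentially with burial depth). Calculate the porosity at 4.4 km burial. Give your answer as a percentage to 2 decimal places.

n = n₀·exp(−c·d) = 0.47 × exp(−0.26 × 4.4) = 0.47 × exp(−1.144)
  = 0.47 × 0.3185 = 0.1497

14.97%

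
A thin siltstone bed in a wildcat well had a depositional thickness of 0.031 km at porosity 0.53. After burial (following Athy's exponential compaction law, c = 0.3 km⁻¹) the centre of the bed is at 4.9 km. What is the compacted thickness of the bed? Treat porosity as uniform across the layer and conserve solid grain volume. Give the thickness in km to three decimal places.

Porosity at 4.9 km: φ = 0.53·exp(−0.3×4.9) = 0.1219
Solid-volume conservation: h(1−φ) = h₀(1−φ₀) ⇒ h = h₀·(1−φ₀)/(1−φ)
h = 0.031 × (1 − 0.53)/(1 − 0.1219) = 0.031 × 0.5352 = 0.0166 km

0.017 km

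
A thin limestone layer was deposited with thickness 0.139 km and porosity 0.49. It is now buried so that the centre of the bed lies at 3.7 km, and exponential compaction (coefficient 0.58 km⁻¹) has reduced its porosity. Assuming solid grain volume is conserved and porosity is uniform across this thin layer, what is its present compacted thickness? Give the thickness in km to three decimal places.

0.075 km

Porosity at 3.7 km: φ = 0.49·exp(−0.58×3.7) = 0.0573
Solid-volume conservation: h(1−φ) = h₀(1−φ₀) ⇒ h = h₀·(1−φ₀)/(1−φ)
h = 0.139 × (1 − 0.49)/(1 − 0.0573) = 0.139 × 0.5410 = 0.0752 km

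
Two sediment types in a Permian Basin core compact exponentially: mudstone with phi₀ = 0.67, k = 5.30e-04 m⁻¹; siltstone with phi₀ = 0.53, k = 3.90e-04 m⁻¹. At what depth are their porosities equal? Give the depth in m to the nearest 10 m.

Working in km (1 km = 1000 m; k in km⁻¹ = k in m⁻¹ × 1000):
Set phi₀ₐ e^(−kₐZ) = phi₀ᵦ e^(−kᵦZ) ⇒ ln(phi₀ₐ/phi₀ᵦ) = (kₐ − kᵦ)·Z
Z = ln(0.67/0.53) / (0.53 − 0.39) = 0.2344 / 0.14 = 1.674 km

1670 m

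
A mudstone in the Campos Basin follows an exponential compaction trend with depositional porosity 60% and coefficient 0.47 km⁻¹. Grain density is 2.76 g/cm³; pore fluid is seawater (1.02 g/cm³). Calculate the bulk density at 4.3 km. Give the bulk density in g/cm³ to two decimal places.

2.62 g/cm³

Porosity at depth: n = 0.6·exp(−0.47×4.3) = 0.6×0.1325 = 0.0795
Bulk density: ρ_b = (1−n)ρ_g + n·ρ_f = 0.9205×2.76 + 0.0795×1.02
       = 2.541 + 0.081 = 2.622 g/cm³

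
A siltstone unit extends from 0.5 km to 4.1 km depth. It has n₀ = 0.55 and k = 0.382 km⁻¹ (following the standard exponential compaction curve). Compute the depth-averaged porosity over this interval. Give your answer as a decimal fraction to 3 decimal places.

0.247

⟨n⟩ = (1/(Z₂−Z₁)) ∫ n₀ e^(−kZ) dZ = n₀·(e^(−k·Z₁) − e^(−k·Z₂)) / (k·(Z₂−Z₁))
e^(−0.382×0.5) = 0.8261; e^(−0.382×4.1) = 0.2088
⟨n⟩ = 0.55 × (0.8261 − 0.2088) / (0.382 × 3.6) = 0.55 × 0.4489 = 0.2469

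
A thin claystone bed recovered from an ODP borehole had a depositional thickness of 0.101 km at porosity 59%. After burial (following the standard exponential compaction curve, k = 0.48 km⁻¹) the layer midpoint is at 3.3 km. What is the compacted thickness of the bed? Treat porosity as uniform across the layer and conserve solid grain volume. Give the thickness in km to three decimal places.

Porosity at 3.3 km: phi = 0.59·exp(−0.48×3.3) = 0.1210
Solid-volume conservation: h(1−phi) = h₀(1−phi₀) ⇒ h = h₀·(1−phi₀)/(1−phi)
h = 0.101 × (1 − 0.59)/(1 − 0.1210) = 0.101 × 0.4665 = 0.0471 km

0.047 km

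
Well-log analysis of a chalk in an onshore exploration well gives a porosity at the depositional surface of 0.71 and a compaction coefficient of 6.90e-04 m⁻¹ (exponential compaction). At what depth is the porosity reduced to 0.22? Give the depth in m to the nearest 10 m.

1700 m

Working in km (1 km = 1000 m; β in km⁻¹ = β in m⁻¹ × 1000):
Invert Athy's law: d = ln(φ₀/φ) / β
d = ln(0.71/0.22) / 0.69 = ln(3.227) / 0.69 = 1.1716 / 0.69 = 1.698 km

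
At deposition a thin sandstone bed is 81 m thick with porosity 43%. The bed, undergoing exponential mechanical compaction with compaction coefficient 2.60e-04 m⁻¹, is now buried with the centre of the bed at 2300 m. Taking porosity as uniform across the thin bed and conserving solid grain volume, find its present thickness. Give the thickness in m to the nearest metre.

Working in km (1 km = 1000 m; β in km⁻¹ = β in m⁻¹ × 1000):
Porosity at 2.3 km: φ = 0.43·exp(−0.26×2.3) = 0.2365
Solid-volume conservation: h(1−φ) = h₀(1−φ₀) ⇒ h = h₀·(1−φ₀)/(1−φ)
h = 0.081 × (1 − 0.43)/(1 − 0.2365) = 0.081 × 0.7465 = 0.0605 km

60 m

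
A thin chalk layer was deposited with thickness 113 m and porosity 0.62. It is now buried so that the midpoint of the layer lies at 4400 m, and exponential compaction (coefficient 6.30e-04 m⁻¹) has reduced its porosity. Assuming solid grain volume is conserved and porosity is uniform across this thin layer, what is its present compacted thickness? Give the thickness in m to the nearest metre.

Working in km (1 km = 1000 m; β in km⁻¹ = β in m⁻¹ × 1000):
Porosity at 4.4 km: φ = 0.62·exp(−0.63×4.4) = 0.0388
Solid-volume conservation: h(1−φ) = h₀(1−φ₀) ⇒ h = h₀·(1−φ₀)/(1−φ)
h = 0.113 × (1 − 0.62)/(1 − 0.0388) = 0.113 × 0.3953 = 0.0447 km

45 m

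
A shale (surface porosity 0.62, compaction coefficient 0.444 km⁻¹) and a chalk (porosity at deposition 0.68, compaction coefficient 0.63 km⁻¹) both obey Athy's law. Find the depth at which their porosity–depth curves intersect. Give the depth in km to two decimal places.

Set phi₀ₐ e^(−βₐz) = phi₀ᵦ e^(−βᵦz) ⇒ ln(phi₀ₐ/phi₀ᵦ) = (βₐ − βᵦ)·z
z = ln(0.62/0.68) / (0.444 − 0.63) = -0.0924 / -0.186 = 0.497 km

0.50 km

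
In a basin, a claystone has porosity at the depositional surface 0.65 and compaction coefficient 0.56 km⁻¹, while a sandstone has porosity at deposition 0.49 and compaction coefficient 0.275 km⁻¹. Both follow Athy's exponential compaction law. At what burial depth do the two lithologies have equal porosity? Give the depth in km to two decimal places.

Set φ₀ₐ e^(−kₐd) = φ₀ᵦ e^(−kᵦd) ⇒ ln(φ₀ₐ/φ₀ᵦ) = (kₐ − kᵦ)·d
d = ln(0.65/0.49) / (0.56 − 0.275) = 0.2826 / 0.285 = 0.991 km

0.99 km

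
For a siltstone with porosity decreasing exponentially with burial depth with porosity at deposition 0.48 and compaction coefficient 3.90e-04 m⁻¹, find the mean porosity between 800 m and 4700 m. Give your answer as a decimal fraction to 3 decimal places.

0.181

Working in km (1 km = 1000 m; β in km⁻¹ = β in m⁻¹ × 1000):
⟨n⟩ = (1/(Z₂−Z₁)) ∫ n₀ e^(−βZ) dZ = n₀·(e^(−β·Z₁) − e^(−β·Z₂)) / (β·(Z₂−Z₁))
e^(−0.39×0.8) = 0.7320; e^(−0.39×4.7) = 0.1599
⟨n⟩ = 0.48 × (0.7320 − 0.1599) / (0.39 × 3.9) = 0.48 × 0.3761 = 0.1805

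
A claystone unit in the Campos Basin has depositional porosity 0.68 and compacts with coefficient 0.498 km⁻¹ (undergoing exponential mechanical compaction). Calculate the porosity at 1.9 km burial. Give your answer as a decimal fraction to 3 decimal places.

0.264

φ = φ₀·exp(−c·d) = 0.68 × exp(−0.498 × 1.9) = 0.68 × exp(−0.9462)
  = 0.68 × 0.3882 = 0.2640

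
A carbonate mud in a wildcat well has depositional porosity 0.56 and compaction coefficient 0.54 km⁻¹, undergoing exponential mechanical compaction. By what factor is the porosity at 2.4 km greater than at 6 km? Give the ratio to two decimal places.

n(z₁)/n(z₂) = e^(−c·z₁)/e^(−c·z₂) = e^{c(z₂−z₁)}
= exp(0.54 × 3.6) = exp(1.944) = 6.9866

6.99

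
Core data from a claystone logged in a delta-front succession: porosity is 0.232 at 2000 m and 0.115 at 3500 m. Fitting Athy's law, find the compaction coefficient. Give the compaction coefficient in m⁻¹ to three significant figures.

Working in km (1 km = 1000 m; c in km⁻¹ = c in m⁻¹ × 1000):
Athy: n(d) = n₀ e^(−cd) ⇒ n₁/n₂ = e^{c(d₂−d₁)} ⇒ c = ln(n₁/n₂)/(d₂−d₁)
c = ln(0.232/0.115) / (3.5 − 2) = ln(2.017) / 1.5 = 0.7018 / 1.5 = 0.4679 km⁻¹

0.000468 m⁻¹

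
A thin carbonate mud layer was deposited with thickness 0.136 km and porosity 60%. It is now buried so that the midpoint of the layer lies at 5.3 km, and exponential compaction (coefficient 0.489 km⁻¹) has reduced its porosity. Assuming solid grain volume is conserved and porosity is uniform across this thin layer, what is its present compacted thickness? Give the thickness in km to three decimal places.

Porosity at 5.3 km: n = 0.6·exp(−0.489×5.3) = 0.0449
Solid-volume conservation: h(1−n) = h₀(1−n₀) ⇒ h = h₀·(1−n₀)/(1−n)
h = 0.136 × (1 − 0.6)/(1 − 0.0449) = 0.136 × 0.4188 = 0.0570 km

0.057 km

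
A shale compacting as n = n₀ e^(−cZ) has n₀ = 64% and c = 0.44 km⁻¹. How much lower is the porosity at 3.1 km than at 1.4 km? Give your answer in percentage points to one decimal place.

n(1.4) = 0.64·e^(−0.44×1.4) = 0.3457
n(3.1) = 0.64·e^(−0.44×3.1) = 0.1636
Δn = 0.3457 − 0.1636 = 0.1821

18.2 percentage points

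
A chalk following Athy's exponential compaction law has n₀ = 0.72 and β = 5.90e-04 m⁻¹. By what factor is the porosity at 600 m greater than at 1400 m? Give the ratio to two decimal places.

1.60

Working in km (1 km = 1000 m; β in km⁻¹ = β in m⁻¹ × 1000):
n(Z₁)/n(Z₂) = e^(−β·Z₁)/e^(−β·Z₂) = e^{β(Z₂−Z₁)}
= exp(0.59 × 0.8) = exp(0.472) = 1.6032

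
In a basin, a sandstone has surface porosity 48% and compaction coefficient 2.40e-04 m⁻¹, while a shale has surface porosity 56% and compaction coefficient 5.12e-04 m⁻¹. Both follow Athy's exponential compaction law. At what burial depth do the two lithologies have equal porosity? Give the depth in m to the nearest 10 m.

570 m

Working in km (1 km = 1000 m; β in km⁻¹ = β in m⁻¹ × 1000):
Set phi₀ₐ e^(−βₐZ) = phi₀ᵦ e^(−βᵦZ) ⇒ ln(phi₀ₐ/phi₀ᵦ) = (βₐ − βᵦ)·Z
Z = ln(0.48/0.56) / (0.24 − 0.512) = -0.1542 / -0.272 = 0.567 km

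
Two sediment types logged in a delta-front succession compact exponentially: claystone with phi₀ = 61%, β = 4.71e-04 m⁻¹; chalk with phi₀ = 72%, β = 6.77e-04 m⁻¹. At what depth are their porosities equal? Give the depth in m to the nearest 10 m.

Working in km (1 km = 1000 m; β in km⁻¹ = β in m⁻¹ × 1000):
Set phi₀ₐ e^(−βₐz) = phi₀ᵦ e^(−βᵦz) ⇒ ln(phi₀ₐ/phi₀ᵦ) = (βₐ − βᵦ)·z
z = ln(0.61/0.72) / (0.471 − 0.677) = -0.1658 / -0.206 = 0.805 km

800 m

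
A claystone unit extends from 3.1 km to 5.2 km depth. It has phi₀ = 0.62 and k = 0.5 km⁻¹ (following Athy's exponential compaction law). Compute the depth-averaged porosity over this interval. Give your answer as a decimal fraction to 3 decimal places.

⟨phi⟩ = (1/(z₂−z₁)) ∫ phi₀ e^(−kz) dz = phi₀·(e^(−k·z₁) − e^(−k·z₂)) / (k·(z₂−z₁))
e^(−0.5×3.1) = 0.2122; e^(−0.5×5.2) = 0.0743
⟨phi⟩ = 0.62 × (0.2122 − 0.0743) / (0.5 × 2.1) = 0.62 × 0.1314 = 0.0815

0.081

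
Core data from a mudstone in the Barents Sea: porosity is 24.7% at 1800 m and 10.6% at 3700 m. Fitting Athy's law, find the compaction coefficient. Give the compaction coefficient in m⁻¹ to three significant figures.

0.000445 m⁻¹

Working in km (1 km = 1000 m; β in km⁻¹ = β in m⁻¹ × 1000):
Athy: n(d) = n₀ e^(−βd) ⇒ n₁/n₂ = e^{β(d₂−d₁)} ⇒ β = ln(n₁/n₂)/(d₂−d₁)
β = ln(0.247/0.106) / (3.7 − 1.8) = ln(2.33) / 1.9 = 0.8459 / 1.9 = 0.4452 km⁻¹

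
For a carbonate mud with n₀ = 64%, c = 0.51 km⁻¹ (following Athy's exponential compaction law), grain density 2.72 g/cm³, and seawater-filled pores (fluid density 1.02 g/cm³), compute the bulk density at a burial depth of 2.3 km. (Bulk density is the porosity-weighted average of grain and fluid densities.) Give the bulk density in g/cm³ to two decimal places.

Porosity at depth: n = 0.64·exp(−0.51×2.3) = 0.64×0.3094 = 0.1980
Bulk density: ρ_b = (1−n)ρ_g + n·ρ_f = 0.8020×2.72 + 0.1980×1.02
       = 2.181 + 0.202 = 2.383 g/cm³

2.38 g/cm³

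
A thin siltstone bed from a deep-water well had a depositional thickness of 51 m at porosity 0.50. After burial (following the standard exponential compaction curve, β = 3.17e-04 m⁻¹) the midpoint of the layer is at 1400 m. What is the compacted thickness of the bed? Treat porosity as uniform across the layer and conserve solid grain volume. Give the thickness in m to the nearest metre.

38 m

Working in km (1 km = 1000 m; β in km⁻¹ = β in m⁻¹ × 1000):
Porosity at 1.4 km: phi = 0.5·exp(−0.317×1.4) = 0.3208
Solid-volume conservation: h(1−phi) = h₀(1−phi₀) ⇒ h = h₀·(1−phi₀)/(1−phi)
h = 0.051 × (1 − 0.5)/(1 − 0.3208) = 0.051 × 0.7362 = 0.0375 km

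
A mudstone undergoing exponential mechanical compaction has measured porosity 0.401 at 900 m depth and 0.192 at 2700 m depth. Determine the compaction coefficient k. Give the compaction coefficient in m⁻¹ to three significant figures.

0.000409 m⁻¹

Working in km (1 km = 1000 m; k in km⁻¹ = k in m⁻¹ × 1000):
Athy: n(z) = n₀ e^(−kz) ⇒ n₁/n₂ = e^{k(z₂−z₁)} ⇒ k = ln(n₁/n₂)/(z₂−z₁)
k = ln(0.401/0.192) / (2.7 − 0.9) = ln(2.089) / 1.8 = 0.7365 / 1.8 = 0.4091 km⁻¹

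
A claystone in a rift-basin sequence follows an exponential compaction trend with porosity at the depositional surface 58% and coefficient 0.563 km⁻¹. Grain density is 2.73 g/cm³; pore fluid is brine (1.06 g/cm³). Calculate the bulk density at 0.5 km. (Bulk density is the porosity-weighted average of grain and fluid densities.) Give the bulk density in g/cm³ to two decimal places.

2.00 g/cm³

Porosity at depth: n = 0.58·exp(−0.563×0.5) = 0.58×0.7547 = 0.4377
Bulk density: ρ_b = (1−n)ρ_g + n·ρ_f = 0.5623×2.73 + 0.4377×1.06
       = 1.535 + 0.464 = 1.999 g/cm³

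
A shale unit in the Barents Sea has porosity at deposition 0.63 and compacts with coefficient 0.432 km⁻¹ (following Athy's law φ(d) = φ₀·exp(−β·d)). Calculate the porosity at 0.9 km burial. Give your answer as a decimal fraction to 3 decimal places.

φ = φ₀·exp(−β·d) = 0.63 × exp(−0.432 × 0.9) = 0.63 × exp(−0.3888)
  = 0.63 × 0.6779 = 0.4271

0.427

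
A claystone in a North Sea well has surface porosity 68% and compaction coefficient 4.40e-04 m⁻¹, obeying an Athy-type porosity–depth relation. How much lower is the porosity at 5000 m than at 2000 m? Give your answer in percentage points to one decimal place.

Working in km (1 km = 1000 m; k in km⁻¹ = k in m⁻¹ × 1000):
φ(2) = 0.68·e^(−0.44×2) = 0.2821
φ(5) = 0.68·e^(−0.44×5) = 0.0753
Δφ = 0.2821 − 0.0753 = 0.2067

20.7 percentage points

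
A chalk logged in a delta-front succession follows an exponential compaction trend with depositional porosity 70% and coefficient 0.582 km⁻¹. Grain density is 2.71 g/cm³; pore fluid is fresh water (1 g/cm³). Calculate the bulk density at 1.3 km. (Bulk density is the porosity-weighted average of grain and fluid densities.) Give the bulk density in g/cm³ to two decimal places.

2.15 g/cm³

Porosity at depth: n = 0.7·exp(−0.582×1.3) = 0.7×0.4693 = 0.3285
Bulk density: ρ_b = (1−n)ρ_g + n·ρ_f = 0.6715×2.71 + 0.3285×1
       = 1.820 + 0.328 = 2.148 g/cm³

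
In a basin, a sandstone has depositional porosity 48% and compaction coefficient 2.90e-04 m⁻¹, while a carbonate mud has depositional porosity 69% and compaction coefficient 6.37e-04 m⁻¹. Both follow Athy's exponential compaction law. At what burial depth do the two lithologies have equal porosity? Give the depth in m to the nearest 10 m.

1050 m

Working in km (1 km = 1000 m; k in km⁻¹ = k in m⁻¹ × 1000):
Set n₀ₐ e^(−kₐz) = n₀ᵦ e^(−kᵦz) ⇒ ln(n₀ₐ/n₀ᵦ) = (kₐ − kᵦ)·z
z = ln(0.48/0.69) / (0.29 − 0.637) = -0.3629 / -0.347 = 1.046 km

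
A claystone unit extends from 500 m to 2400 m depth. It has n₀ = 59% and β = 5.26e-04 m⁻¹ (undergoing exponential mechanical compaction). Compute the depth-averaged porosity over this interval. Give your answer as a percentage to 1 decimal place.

Working in km (1 km = 1000 m; β in km⁻¹ = β in m⁻¹ × 1000):
⟨n⟩ = (1/(z₂−z₁)) ∫ n₀ e^(−βz) dz = n₀·(e^(−β·z₁) − e^(−β·z₂)) / (β·(z₂−z₁))
e^(−0.526×0.5) = 0.7687; e^(−0.526×2.4) = 0.2830
⟨n⟩ = 0.59 × (0.7687 − 0.2830) / (0.526 × 1.9) = 0.59 × 0.4861 = 0.2868

28.7%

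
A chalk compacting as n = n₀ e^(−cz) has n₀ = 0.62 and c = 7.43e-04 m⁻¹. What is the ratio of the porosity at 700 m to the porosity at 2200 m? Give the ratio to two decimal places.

3.05

Working in km (1 km = 1000 m; c in km⁻¹ = c in m⁻¹ × 1000):
n(z₁)/n(z₂) = e^(−c·z₁)/e^(−c·z₂) = e^{c(z₂−z₁)}
= exp(0.743 × 1.5) = exp(1.115) = 3.0480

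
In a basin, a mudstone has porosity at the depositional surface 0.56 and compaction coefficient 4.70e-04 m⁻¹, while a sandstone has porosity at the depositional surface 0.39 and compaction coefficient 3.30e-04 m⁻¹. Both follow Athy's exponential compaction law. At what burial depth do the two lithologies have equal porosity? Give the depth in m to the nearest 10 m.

2580 m

Working in km (1 km = 1000 m; β in km⁻¹ = β in m⁻¹ × 1000):
Set n₀ₐ e^(−βₐz) = n₀ᵦ e^(−βᵦz) ⇒ ln(n₀ₐ/n₀ᵦ) = (βₐ − βᵦ)·z
z = ln(0.56/0.39) / (0.47 − 0.33) = 0.3618 / 0.14 = 2.584 km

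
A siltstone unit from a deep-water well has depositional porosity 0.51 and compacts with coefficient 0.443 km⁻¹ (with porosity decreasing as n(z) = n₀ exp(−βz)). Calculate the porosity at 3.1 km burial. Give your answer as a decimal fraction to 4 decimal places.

0.1292

n = n₀·exp(−β·z) = 0.51 × exp(−0.443 × 3.1) = 0.51 × exp(−1.373)
  = 0.51 × 0.2533 = 0.1292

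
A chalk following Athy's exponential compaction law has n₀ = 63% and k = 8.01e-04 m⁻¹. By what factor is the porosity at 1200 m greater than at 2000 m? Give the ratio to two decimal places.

1.90

Working in km (1 km = 1000 m; k in km⁻¹ = k in m⁻¹ × 1000):
n(z₁)/n(z₂) = e^(−k·z₁)/e^(−k·z₂) = e^{k(z₂−z₁)}
= exp(0.801 × 0.8) = exp(0.6408) = 1.8980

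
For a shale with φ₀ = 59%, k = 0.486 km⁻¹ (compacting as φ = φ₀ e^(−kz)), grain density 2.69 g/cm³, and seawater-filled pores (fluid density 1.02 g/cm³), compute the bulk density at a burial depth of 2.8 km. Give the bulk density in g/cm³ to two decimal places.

2.44 g/cm³

Porosity at depth: φ = 0.59·exp(−0.486×2.8) = 0.59×0.2565 = 0.1513
Bulk density: ρ_b = (1−φ)ρ_g + φ·ρ_f = 0.8487×2.69 + 0.1513×1.02
       = 2.283 + 0.154 = 2.437 g/cm³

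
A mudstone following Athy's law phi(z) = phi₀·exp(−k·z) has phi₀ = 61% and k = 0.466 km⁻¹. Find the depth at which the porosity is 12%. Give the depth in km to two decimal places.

Invert Athy's law: z = ln(phi₀/phi) / k
z = ln(0.61/0.12) / 0.466 = ln(5.083) / 0.466 = 1.6260 / 0.466 = 3.489 km

3.49 km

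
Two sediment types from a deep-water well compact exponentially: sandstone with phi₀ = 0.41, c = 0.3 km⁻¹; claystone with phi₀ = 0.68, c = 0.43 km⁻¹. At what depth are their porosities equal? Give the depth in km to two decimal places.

3.89 km

Set phi₀ₐ e^(−cₐd) = phi₀ᵦ e^(−cᵦd) ⇒ ln(phi₀ₐ/phi₀ᵦ) = (cₐ − cᵦ)·d
d = ln(0.41/0.68) / (0.3 − 0.43) = -0.5059 / -0.13 = 3.892 km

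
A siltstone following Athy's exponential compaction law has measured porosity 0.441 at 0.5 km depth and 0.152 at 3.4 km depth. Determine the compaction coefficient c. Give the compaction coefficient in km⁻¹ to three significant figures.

0.367 km⁻¹

Athy: φ(Z) = φ₀ e^(−cZ) ⇒ φ₁/φ₂ = e^{c(Z₂−Z₁)} ⇒ c = ln(φ₁/φ₂)/(Z₂−Z₁)
c = ln(0.441/0.152) / (3.4 − 0.5) = ln(2.901) / 2.9 = 1.0652 / 2.9 = 0.3673 km⁻¹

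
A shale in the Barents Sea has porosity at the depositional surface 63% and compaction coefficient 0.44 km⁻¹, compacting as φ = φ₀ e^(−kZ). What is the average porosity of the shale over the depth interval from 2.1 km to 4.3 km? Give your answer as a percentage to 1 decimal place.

⟨φ⟩ = (1/(Z₂−Z₁)) ∫ φ₀ e^(−kZ) dZ = φ₀·(e^(−k·Z₁) − e^(−k·Z₂)) / (k·(Z₂−Z₁))
e^(−0.44×2.1) = 0.3969; e^(−0.44×4.3) = 0.1508
⟨φ⟩ = 0.63 × (0.3969 − 0.1508) / (0.44 × 2.2) = 0.63 × 0.2543 = 0.1602

16.0%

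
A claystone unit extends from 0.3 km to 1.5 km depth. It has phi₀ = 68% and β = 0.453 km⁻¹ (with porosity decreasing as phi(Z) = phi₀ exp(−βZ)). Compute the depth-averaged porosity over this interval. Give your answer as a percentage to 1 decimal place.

⟨phi⟩ = (1/(Z₂−Z₁)) ∫ phi₀ e^(−βZ) dZ = phi₀·(e^(−β·Z₁) − e^(−β·Z₂)) / (β·(Z₂−Z₁))
e^(−0.453×0.3) = 0.8729; e^(−0.453×1.5) = 0.5069
⟨phi⟩ = 0.68 × (0.8729 − 0.5069) / (0.453 × 1.2) = 0.68 × 0.6734 = 0.4579

45.8%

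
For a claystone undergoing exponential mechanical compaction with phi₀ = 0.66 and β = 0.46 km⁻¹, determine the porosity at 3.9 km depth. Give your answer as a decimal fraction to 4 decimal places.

0.1098

phi = phi₀·exp(−β·z) = 0.66 × exp(−0.46 × 3.9) = 0.66 × exp(−1.794)
  = 0.66 × 0.1663 = 0.1098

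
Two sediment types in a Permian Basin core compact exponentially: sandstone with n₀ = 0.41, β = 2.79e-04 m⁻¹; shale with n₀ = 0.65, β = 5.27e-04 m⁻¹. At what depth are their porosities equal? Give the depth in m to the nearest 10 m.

1860 m

Working in km (1 km = 1000 m; β in km⁻¹ = β in m⁻¹ × 1000):
Set n₀ₐ e^(−βₐd) = n₀ᵦ e^(−βᵦd) ⇒ ln(n₀ₐ/n₀ᵦ) = (βₐ − βᵦ)·d
d = ln(0.41/0.65) / (0.279 − 0.527) = -0.4608 / -0.248 = 1.858 km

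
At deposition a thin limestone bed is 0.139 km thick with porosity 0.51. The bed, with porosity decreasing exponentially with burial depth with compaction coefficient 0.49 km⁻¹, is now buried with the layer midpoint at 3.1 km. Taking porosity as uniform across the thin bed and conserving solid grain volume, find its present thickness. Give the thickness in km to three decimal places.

0.077 km

Porosity at 3.1 km: φ = 0.51·exp(−0.49×3.1) = 0.1117
Solid-volume conservation: h(1−φ) = h₀(1−φ₀) ⇒ h = h₀·(1−φ₀)/(1−φ)
h = 0.139 × (1 − 0.51)/(1 − 0.1117) = 0.139 × 0.5516 = 0.0767 km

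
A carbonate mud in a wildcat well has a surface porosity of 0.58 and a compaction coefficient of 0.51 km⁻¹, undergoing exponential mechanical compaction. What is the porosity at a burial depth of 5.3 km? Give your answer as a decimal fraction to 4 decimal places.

n = n₀·exp(−c·Z) = 0.58 × exp(−0.51 × 5.3) = 0.58 × exp(−2.703)
  = 0.58 × 0.0670 = 0.0389

0.0389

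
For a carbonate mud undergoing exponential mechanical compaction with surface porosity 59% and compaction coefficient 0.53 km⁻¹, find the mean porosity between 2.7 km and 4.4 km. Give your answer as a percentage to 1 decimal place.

9.3%

⟨phi⟩ = (1/(d₂−d₁)) ∫ phi₀ e^(−kd) dd = phi₀·(e^(−k·d₁) − e^(−k·d₂)) / (k·(d₂−d₁))
e^(−0.53×2.7) = 0.2391; e^(−0.53×4.4) = 0.0971
⟨phi⟩ = 0.59 × (0.2391 − 0.0971) / (0.53 × 1.7) = 0.59 × 0.1576 = 0.0930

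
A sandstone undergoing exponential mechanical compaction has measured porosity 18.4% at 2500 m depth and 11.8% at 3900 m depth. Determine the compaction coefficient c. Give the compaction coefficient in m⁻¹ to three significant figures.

0.000317 m⁻¹

Working in km (1 km = 1000 m; c in km⁻¹ = c in m⁻¹ × 1000):
Athy: n(Z) = n₀ e^(−cZ) ⇒ n₁/n₂ = e^{c(Z₂−Z₁)} ⇒ c = ln(n₁/n₂)/(Z₂−Z₁)
c = ln(0.184/0.118) / (3.9 − 2.5) = ln(1.559) / 1.4 = 0.4443 / 1.4 = 0.3173 km⁻¹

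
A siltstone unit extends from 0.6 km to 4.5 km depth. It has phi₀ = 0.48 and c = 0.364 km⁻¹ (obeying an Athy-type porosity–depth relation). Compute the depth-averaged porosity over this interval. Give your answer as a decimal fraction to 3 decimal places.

⟨phi⟩ = (1/(z₂−z₁)) ∫ phi₀ e^(−cz) dz = phi₀·(e^(−c·z₁) − e^(−c·z₂)) / (c·(z₂−z₁))
e^(−0.364×0.6) = 0.8038; e^(−0.364×4.5) = 0.1944
⟨phi⟩ = 0.48 × (0.8038 − 0.1944) / (0.364 × 3.9) = 0.48 × 0.4293 = 0.2061

0.206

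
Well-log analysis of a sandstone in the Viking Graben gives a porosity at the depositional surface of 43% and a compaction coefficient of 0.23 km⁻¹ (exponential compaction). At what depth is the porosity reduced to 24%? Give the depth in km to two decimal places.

Invert Athy's law: z = ln(φ₀/φ) / c
z = ln(0.43/0.24) / 0.23 = ln(1.792) / 0.23 = 0.5831 / 0.23 = 2.535 km

2.54 km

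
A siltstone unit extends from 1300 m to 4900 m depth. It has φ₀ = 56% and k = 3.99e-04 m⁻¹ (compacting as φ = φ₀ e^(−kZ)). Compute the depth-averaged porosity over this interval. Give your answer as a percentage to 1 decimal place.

17.7%

Working in km (1 km = 1000 m; k in km⁻¹ = k in m⁻¹ × 1000):
⟨φ⟩ = (1/(Z₂−Z₁)) ∫ φ₀ e^(−kZ) dZ = φ₀·(e^(−k·Z₁) − e^(−k·Z₂)) / (k·(Z₂−Z₁))
e^(−0.399×1.3) = 0.5953; e^(−0.399×4.9) = 0.1416
⟨φ⟩ = 0.56 × (0.5953 − 0.1416) / (0.399 × 3.6) = 0.56 × 0.3159 = 0.1769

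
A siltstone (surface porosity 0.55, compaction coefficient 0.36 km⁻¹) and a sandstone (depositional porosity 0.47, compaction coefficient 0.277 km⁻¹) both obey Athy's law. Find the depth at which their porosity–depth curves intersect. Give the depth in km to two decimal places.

Set n₀ₐ e^(−kₐz) = n₀ᵦ e^(−kᵦz) ⇒ ln(n₀ₐ/n₀ᵦ) = (kₐ − kᵦ)·z
z = ln(0.55/0.47) / (0.36 − 0.277) = 0.1572 / 0.083 = 1.894 km

1.89 km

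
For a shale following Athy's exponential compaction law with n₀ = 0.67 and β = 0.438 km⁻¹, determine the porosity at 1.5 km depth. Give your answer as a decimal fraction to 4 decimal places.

n = n₀·exp(−β·Z) = 0.67 × exp(−0.438 × 1.5) = 0.67 × exp(−0.657)
  = 0.67 × 0.5184 = 0.3473

0.3473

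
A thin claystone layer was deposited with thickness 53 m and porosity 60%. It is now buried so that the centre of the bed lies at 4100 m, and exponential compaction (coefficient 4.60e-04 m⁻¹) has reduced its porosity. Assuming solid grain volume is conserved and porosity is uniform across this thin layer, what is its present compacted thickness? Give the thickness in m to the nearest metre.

23 m

Working in km (1 km = 1000 m; c in km⁻¹ = c in m⁻¹ × 1000):
Porosity at 4.1 km: phi = 0.6·exp(−0.46×4.1) = 0.0910
Solid-volume conservation: h(1−phi) = h₀(1−phi₀) ⇒ h = h₀·(1−phi₀)/(1−phi)
h = 0.053 × (1 − 0.6)/(1 − 0.0910) = 0.053 × 0.4400 = 0.0233 km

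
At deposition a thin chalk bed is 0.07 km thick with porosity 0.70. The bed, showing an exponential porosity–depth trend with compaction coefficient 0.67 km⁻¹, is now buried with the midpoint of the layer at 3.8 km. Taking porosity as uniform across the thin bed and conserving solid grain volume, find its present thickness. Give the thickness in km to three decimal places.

0.022 km

Porosity at 3.8 km: phi = 0.7·exp(−0.67×3.8) = 0.0549
Solid-volume conservation: h(1−phi) = h₀(1−phi₀) ⇒ h = h₀·(1−phi₀)/(1−phi)
h = 0.07 × (1 − 0.7)/(1 − 0.0549) = 0.07 × 0.3174 = 0.0222 km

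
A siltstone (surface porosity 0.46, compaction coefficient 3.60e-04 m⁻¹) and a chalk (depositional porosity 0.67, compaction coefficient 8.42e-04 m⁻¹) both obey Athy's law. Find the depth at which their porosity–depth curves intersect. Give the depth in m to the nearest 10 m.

780 m

Working in km (1 km = 1000 m; β in km⁻¹ = β in m⁻¹ × 1000):
Set n₀ₐ e^(−βₐZ) = n₀ᵦ e^(−βᵦZ) ⇒ ln(n₀ₐ/n₀ᵦ) = (βₐ − βᵦ)·Z
Z = ln(0.46/0.67) / (0.36 − 0.842) = -0.3761 / -0.482 = 0.780 km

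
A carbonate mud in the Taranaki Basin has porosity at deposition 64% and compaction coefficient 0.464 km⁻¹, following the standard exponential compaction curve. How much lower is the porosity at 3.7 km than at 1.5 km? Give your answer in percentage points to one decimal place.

20.4 percentage points

φ(1.5) = 0.64·e^(−0.464×1.5) = 0.3191
φ(3.7) = 0.64·e^(−0.464×3.7) = 0.1150
Δφ = 0.3191 − 0.1150 = 0.2041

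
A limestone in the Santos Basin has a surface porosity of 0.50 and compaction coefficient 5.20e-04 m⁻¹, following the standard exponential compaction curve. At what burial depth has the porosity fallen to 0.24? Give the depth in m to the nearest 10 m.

Working in km (1 km = 1000 m; β in km⁻¹ = β in m⁻¹ × 1000):
Invert Athy's law: Z = ln(phi₀/phi) / β
Z = ln(0.5/0.24) / 0.52 = ln(2.083) / 0.52 = 0.7340 / 0.52 = 1.411 km

1410 m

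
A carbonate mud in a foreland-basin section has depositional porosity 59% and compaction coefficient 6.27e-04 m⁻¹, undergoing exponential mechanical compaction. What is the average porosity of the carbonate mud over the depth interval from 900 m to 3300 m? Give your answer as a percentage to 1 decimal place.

Working in km (1 km = 1000 m; c in km⁻¹ = c in m⁻¹ × 1000):
⟨phi⟩ = (1/(Z₂−Z₁)) ∫ phi₀ e^(−cZ) dZ = phi₀·(e^(−c·Z₁) − e^(−c·Z₂)) / (c·(Z₂−Z₁))
e^(−0.627×0.9) = 0.5688; e^(−0.627×3.3) = 0.1263
⟨phi⟩ = 0.59 × (0.5688 − 0.1263) / (0.627 × 2.4) = 0.59 × 0.2940 = 0.1735

17.3%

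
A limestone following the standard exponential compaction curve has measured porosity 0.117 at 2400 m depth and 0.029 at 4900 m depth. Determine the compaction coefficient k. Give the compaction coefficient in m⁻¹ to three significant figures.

Working in km (1 km = 1000 m; k in km⁻¹ = k in m⁻¹ × 1000):
Athy: n(Z) = n₀ e^(−kZ) ⇒ n₁/n₂ = e^{k(Z₂−Z₁)} ⇒ k = ln(n₁/n₂)/(Z₂−Z₁)
k = ln(0.117/0.029) / (4.9 − 2.4) = ln(4.034) / 2.5 = 1.3949 / 2.5 = 0.558 km⁻¹

0.000558 m⁻¹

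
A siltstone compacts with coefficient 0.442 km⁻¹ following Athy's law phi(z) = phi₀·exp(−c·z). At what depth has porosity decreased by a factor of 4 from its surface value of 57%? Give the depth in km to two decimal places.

phi/phi₀ = 1/4 ⇒ exp(−c·z) = 1/4 ⇒ z = ln(4) / c
z = 1.3863 / 0.442 = 3.136 km

3.14 km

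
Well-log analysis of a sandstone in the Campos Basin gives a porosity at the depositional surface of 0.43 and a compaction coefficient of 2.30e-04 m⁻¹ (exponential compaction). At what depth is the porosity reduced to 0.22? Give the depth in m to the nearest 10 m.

2910 m

Working in km (1 km = 1000 m; β in km⁻¹ = β in m⁻¹ × 1000):
Invert Athy's law: Z = ln(phi₀/phi) / β
Z = ln(0.43/0.22) / 0.23 = ln(1.955) / 0.23 = 0.6702 / 0.23 = 2.914 km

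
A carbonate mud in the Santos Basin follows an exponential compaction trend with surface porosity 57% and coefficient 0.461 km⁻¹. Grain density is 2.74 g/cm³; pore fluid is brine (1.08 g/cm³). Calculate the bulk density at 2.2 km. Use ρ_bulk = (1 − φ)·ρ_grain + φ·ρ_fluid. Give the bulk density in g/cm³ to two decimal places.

Porosity at depth: phi = 0.57·exp(−0.461×2.2) = 0.57×0.3627 = 0.2067
Bulk density: ρ_b = (1−phi)ρ_g + phi·ρ_f = 0.7933×2.74 + 0.2067×1.08
       = 2.174 + 0.223 = 2.397 g/cm³

2.40 g/cm³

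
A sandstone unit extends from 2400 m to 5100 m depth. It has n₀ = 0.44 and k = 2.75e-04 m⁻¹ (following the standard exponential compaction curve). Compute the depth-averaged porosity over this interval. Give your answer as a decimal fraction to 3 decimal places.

Working in km (1 km = 1000 m; k in km⁻¹ = k in m⁻¹ × 1000):
⟨n⟩ = (1/(d₂−d₁)) ∫ n₀ e^(−kd) dd = n₀·(e^(−k·d₁) − e^(−k·d₂)) / (k·(d₂−d₁))
e^(−0.275×2.4) = 0.5169; e^(−0.275×5.1) = 0.2460
⟨n⟩ = 0.44 × (0.5169 − 0.2460) / (0.275 × 2.7) = 0.44 × 0.3648 = 0.1605

0.161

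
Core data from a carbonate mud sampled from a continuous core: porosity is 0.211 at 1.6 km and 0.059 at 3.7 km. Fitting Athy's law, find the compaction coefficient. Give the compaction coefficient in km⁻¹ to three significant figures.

Athy: n(d) = n₀ e^(−cd) ⇒ n₁/n₂ = e^{c(d₂−d₁)} ⇒ c = ln(n₁/n₂)/(d₂−d₁)
c = ln(0.211/0.059) / (3.7 − 1.6) = ln(3.576) / 2.1 = 1.2743 / 2.1 = 0.6068 km⁻¹

0.607 km⁻¹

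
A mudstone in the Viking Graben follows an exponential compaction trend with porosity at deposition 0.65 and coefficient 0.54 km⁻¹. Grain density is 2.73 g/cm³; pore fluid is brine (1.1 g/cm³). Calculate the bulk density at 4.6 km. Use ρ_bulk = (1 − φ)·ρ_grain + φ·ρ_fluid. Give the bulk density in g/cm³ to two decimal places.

Porosity at depth: n = 0.65·exp(−0.54×4.6) = 0.65×0.0834 = 0.0542
Bulk density: ρ_b = (1−n)ρ_g + n·ρ_f = 0.9458×2.73 + 0.0542×1.1
       = 2.582 + 0.060 = 2.642 g/cm³

2.64 g/cm³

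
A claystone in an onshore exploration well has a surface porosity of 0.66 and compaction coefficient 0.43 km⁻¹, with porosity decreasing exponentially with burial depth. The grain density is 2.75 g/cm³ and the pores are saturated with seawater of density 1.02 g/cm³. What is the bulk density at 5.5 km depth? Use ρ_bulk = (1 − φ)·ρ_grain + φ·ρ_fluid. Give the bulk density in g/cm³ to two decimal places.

2.64 g/cm³

Porosity at depth: phi = 0.66·exp(−0.43×5.5) = 0.66×0.0939 = 0.0620
Bulk density: ρ_b = (1−phi)ρ_g + phi·ρ_f = 0.9380×2.75 + 0.0620×1.02
       = 2.579 + 0.063 = 2.643 g/cm³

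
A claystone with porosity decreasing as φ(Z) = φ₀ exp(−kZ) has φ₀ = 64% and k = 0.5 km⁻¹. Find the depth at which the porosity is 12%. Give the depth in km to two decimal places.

Invert Athy's law: Z = ln(φ₀/φ) / k
Z = ln(0.64/0.12) / 0.5 = ln(5.333) / 0.5 = 1.6740 / 0.5 = 3.348 km

3.35 km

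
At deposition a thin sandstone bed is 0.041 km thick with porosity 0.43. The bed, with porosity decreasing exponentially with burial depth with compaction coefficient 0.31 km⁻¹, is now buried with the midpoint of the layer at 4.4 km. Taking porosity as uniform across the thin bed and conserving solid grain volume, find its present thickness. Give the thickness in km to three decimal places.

0.026 km

Porosity at 4.4 km: n = 0.43·exp(−0.31×4.4) = 0.1099
Solid-volume conservation: h(1−n) = h₀(1−n₀) ⇒ h = h₀·(1−n₀)/(1−n)
h = 0.041 × (1 − 0.43)/(1 − 0.1099) = 0.041 × 0.6404 = 0.0263 km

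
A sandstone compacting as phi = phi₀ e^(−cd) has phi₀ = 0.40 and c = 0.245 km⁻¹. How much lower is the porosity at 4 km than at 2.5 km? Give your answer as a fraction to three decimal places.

phi(2.5) = 0.4·e^(−0.245×2.5) = 0.2168
phi(4) = 0.4·e^(−0.245×4) = 0.1501
Δphi = 0.2168 − 0.1501 = 0.0667

0.067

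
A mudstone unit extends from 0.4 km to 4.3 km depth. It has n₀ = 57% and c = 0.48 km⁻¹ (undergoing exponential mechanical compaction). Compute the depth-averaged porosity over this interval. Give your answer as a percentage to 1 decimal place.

⟨n⟩ = (1/(d₂−d₁)) ∫ n₀ e^(−cd) dd = n₀·(e^(−c·d₁) − e^(−c·d₂)) / (c·(d₂−d₁))
e^(−0.48×0.4) = 0.8253; e^(−0.48×4.3) = 0.1269
⟨n⟩ = 0.57 × (0.8253 − 0.1269) / (0.48 × 3.9) = 0.57 × 0.3731 = 0.2126

21.3%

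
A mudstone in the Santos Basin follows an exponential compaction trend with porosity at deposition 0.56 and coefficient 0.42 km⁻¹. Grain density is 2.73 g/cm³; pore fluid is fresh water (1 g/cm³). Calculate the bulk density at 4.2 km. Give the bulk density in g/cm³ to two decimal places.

Porosity at depth: φ = 0.56·exp(−0.42×4.2) = 0.56×0.1714 = 0.0960
Bulk density: ρ_b = (1−φ)ρ_g + φ·ρ_f = 0.9040×2.73 + 0.0960×1
       = 2.468 + 0.096 = 2.564 g/cm³

2.56 g/cm³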